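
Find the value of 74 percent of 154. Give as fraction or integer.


Compute 74% of 154
Convert percentage: 74% = 74/100
Multiply: 154 * 74/100
= 11396/100
= 2849/25

2849/25


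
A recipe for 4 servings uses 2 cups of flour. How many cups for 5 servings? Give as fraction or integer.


Original: 2 cups for 4 servings
Target servings = 5
Scaling factor = 5/4
New amount = 2 * 5/4
= 10/4
= 5/2 cups

5/2


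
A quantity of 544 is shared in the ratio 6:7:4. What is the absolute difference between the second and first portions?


Total parts = 6 + 7 + 4 = 17
Value per part = 544 / 17 = 32
Shares: 6*32=192, 7*32=224, 4*32=128
Second share = 224, first share = 192
Difference = |224 - 192| = 32

32


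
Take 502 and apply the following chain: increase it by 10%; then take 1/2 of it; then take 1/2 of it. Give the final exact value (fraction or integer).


Start with 502.
Step 1: Increase by 10%: 502 * 110/100 = 2761/5
Step 2: Take 1/2: 2761/5 * 1/2 = 2761/10
Step 3: Take 1/2: 2761/10 * 1/2 = 2761/20
Final result = 2761/20

2761/20


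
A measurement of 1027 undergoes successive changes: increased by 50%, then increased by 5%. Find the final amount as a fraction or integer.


Start: 1027
Step 1: increase by 50% => multiply by 150/100
  1027 * 150/100 = 3081/2
Step 2: increase by 5% => multiply by 105/100
  3081/2 * 105/100 = 64701/40
Final value = 64701/40

64701/40


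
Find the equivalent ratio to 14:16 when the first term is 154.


Original ratio: 14:16
First term target: 154
Scale factor = 154 / 14 = 11
Multiply second term: 16 * 11 = 176
Equivalent ratio = 154:176

154:176


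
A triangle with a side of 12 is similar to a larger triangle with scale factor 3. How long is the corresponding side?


Similar triangles have proportional sides
Scale factor = 3
Smaller side = 12
Corresponding larger side = 12 * 3
= 36

36


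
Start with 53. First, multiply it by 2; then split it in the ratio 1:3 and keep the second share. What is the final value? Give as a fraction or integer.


Start with 53.
Step 1: Multiply by 2: 53 * 2 = 106
Step 2: Split 1:3, second share = 106 * 3/4 = 159/2
Final result = 159/2

159/2


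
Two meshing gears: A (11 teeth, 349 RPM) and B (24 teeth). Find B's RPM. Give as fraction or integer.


Gear ratio: teeth_A * RPM_A = teeth_B * RPM_B
11 * 349 = 24 * RPM_B
3839 = 24 * RPM_B
RPM_B = 3839 / 24
RPM_B = 3839/24

3839/24


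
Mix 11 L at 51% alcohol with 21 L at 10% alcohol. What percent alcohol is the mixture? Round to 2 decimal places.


Solute in mixture 1 = 51% of 11 L = 11*51/100 = 561/100 L
Solute in mixture 2 = 10% of 21 L = 21*10/100 = 21/10 L
Total solute = 561/100 + 21/10 = 771/100 L
Total volume = 11 + 21 = 32 L
Final concentration = 771/100/32 * 100 = 24.09%

24.09


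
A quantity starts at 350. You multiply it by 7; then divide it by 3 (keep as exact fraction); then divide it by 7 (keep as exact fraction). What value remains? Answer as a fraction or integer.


Start with 350.
Step 1: Multiply by 7: 350 * 7 = 2450
Step 2: Divide by 3: 2450 / 3 = 2450/3
Step 3: Divide by 7: 2450/3 / 7 = 350/3
Final result = 350/3

350/3


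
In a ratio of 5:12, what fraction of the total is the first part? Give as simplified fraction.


Total parts = 5 + 12 = 17
First part fraction = 5/17
Simplify: 5/17 = 5/17

5/17


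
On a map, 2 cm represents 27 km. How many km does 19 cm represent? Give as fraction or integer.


Map scale: 2 cm = 27 km
Measured distance on map = 19 cm
Set up proportion: 19 * 27 / 2
= 513 / 2
= 513/2 km

513/2


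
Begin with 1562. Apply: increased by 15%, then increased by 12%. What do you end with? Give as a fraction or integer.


Start: 1562
Step 1: increase by 15% => multiply by 115/100
  1562 * 115/100 = 17963/10
Step 2: increase by 12% => multiply by 112/100
  17963/10 * 112/100 = 251482/125
Final value = 251482/125

251482/125


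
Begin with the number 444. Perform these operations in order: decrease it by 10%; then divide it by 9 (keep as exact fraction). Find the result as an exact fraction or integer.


Start with 444.
Step 1: Decrease by 10%: 444 * 90/100 = 1998/5
Step 2: Divide by 9: 1998/5 / 9 = 222/5
Final result = 222/5

222/5


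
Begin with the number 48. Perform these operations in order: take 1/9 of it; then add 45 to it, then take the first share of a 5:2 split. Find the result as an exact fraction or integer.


Start with 48.
Step 1: Take 1/9: 48 * 1/9 = 16/3
Step 2: Add 45: 16/3+45=151/3; split 5:2 first = 151/3*5/7 = 755/21
Final result = 755/21

755/21


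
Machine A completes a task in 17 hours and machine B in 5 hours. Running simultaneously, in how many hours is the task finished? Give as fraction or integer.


Rate of A = 1/17 job per hour
Rate of B = 1/5 job per hour
Combined rate = 1/17 + 1/5
Find common denominator: (5 + 17)/(17*5) = 22/85
Combined rate = 22/85 job per hour
Time together = 1 / (22/85) = 85/22 hours

85/22


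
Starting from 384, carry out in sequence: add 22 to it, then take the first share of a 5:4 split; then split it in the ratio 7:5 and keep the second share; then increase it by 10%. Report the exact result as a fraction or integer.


Start with 384.
Step 1: Add 22: 384+22=406; split 5:4 first = 406*5/9 = 2030/9
Step 2: Split 7:5, second share = 2030/9 * 5/12 = 5075/54
Step 3: Increase by 10%: 5075/54 * 110/100 = 11165/108
Final result = 11165/108

11165/108


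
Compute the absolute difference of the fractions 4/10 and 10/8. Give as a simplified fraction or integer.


Simplify: 4/10 = 2/5 and 10/8 = 5/4
Find common denominator: LCD = 20
Convert: 8/20 and 25/20
Difference = |8 - 25|/20 = 17/20
Simplified = 17/20

17/20


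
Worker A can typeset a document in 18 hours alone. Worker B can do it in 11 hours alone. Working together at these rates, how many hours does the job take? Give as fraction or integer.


Rate of A = 1/18 job per hour
Rate of B = 1/11 job per hour
Combined rate = 1/18 + 1/11
Find common denominator: (11 + 18)/(18*11) = 29/198
Combined rate = 29/198 job per hour
Time together = 1 / (29/198) = 198/29 hours

198/29


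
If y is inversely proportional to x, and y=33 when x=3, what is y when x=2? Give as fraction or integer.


Inverse proportion: y = k/x
Find k: k = 3 * 33 = 99
Compute y at x=2: y = 99/2
y = 99/2

99/2


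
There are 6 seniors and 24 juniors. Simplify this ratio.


Find GCD(6, 24)
GCD = 6
Divide both by 6: 6/6 = 1, 24/6 = 4
Simplified ratio = 1:4

1:4


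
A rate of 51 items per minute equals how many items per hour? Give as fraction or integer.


Converting from per minute to per hour
Rate = 51 items per minute
Multiply by 60: 51 * 60
= 3060 items per hour

3060


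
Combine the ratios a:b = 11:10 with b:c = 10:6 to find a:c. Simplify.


Given a:b = 11:10 and b:c = 10:6
Make b consistent. Multiply first ratio by 10: a:b = 110:100
Multiply second ratio by 10: b:c = 100:60
Now b = 100 in both, so a:b:c = 110:100:60
Therefore a:c = 110:60
Simplify by GCD: a:c = 11:6

11:6


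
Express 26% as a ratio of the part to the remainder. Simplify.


Part = 26%, Remainder = 74%
Ratio = 26:74
GCD(26, 74) = 2
Simplify: 13:37 = 13:37

13:37


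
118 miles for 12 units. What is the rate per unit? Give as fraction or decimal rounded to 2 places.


Total miles = 118
Number of units = 12
Unit rate = 118 / 12
= 9.83 miles per unit

9.83


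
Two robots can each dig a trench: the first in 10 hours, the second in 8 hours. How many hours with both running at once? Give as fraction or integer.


Rate of A = 1/10 job per hour
Rate of B = 1/8 job per hour
Combined rate = 1/10 + 1/8
Find common denominator: (8 + 10)/(10*8) = 18/80
Combined rate = 9/40 job per hour
Time together = 1 / (9/40) = 40/9 hours

40/9


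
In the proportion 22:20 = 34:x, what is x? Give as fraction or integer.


Setting up: 22/20 = 34/x
Cross multiply: 22 * x = 20 * 34
22x = 680
x = 680/22
x = 340/11

340/11


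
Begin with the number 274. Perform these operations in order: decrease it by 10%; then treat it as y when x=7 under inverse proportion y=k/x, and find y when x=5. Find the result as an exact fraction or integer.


Start with 274.
Step 1: Decrease by 10%: 274 * 90/100 = 1233/5
Step 2: Inverse prop: k = (1233/5)*7; new y = k/5 = 1233/5*7/5 = 8631/25
Final result = 8631/25

8631/25


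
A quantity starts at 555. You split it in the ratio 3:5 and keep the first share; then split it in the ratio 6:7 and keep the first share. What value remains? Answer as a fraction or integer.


Start with 555.
Step 1: Split 3:5, first share = 555 * 3/8 = 1665/8
Step 2: Split 6:7, first share = 1665/8 * 6/13 = 4995/52
Final result = 4995/52

4995/52


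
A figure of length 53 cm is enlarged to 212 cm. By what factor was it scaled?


Original length = 53 cm
Scaled length = 212 cm
Scale factor = 212 / 53
= 4

4


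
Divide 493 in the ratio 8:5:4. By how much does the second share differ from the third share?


Total parts = 8 + 5 + 4 = 17
Value per part = 493 / 17 = 29
Shares: 8*29=232, 5*29=145, 4*29=116
Second share = 145, third share = 116
Difference = |145 - 116| = 29

29


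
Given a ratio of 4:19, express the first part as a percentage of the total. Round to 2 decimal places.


Total parts = 4 + 19 = 23
First part fraction = 4/23
Percentage = (4/23) * 100
= 0.173913 * 100
= 17.39%

17.39


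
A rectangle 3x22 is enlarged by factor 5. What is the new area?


Original dimensions: 3 x 22
Enlargement factor = 5
New width = 3 * 5 = 15
New height = 22 * 5 = 110
New area = 15 * 110 = 1650

1650


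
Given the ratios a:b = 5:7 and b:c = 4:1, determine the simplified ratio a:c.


Given a:b = 5:7 and b:c = 4:1
Make b consistent. Multiply first ratio by 4: a:b = 20:28
Multiply second ratio by 7: b:c = 28:7
Now b = 28 in both, so a:b:c = 20:28:7
Therefore a:c = 20:7
Simplify by GCD: a:c = 20:7

20:7


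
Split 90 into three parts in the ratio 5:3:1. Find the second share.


Ratio = 5:3:1
Total parts = 5 + 3 + 1 = 9
Value per part = 90 / 9 = 10
First share = 5 * 10 = 50
Middle share = 3 * 10 = 30
Third share = 1 * 10 = 10

30


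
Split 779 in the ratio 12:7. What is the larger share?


Total parts = 12 + 7 = 19
Value per part = 779 / 19 = 41
First share = 12 * 41 = 492
Second share = 7 * 41 = 287
Larger share = 492

492


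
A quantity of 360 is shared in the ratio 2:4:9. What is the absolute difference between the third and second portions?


Total parts = 2 + 4 + 9 = 15
Value per part = 360 / 15 = 24
Shares: 2*24=48, 4*24=96, 9*24=216
Third share = 216, second share = 96
Difference = |216 - 96| = 120

120


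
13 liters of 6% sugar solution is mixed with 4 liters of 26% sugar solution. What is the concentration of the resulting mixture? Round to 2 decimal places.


Solute in mixture 1 = 6% of 13 L = 13*6/100 = 39/50 L
Solute in mixture 2 = 26% of 4 L = 4*26/100 = 26/25 L
Total solute = 39/50 + 26/25 = 91/50 L
Total volume = 13 + 4 = 17 L
Final concentration = 91/50/17 * 100 = 10.71%

10.71


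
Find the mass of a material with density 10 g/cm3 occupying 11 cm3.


Using mass = density * volume
Density = 10 g/cm3
Volume = 11 cm3
Mass = 10 * 11
= 110 g

110


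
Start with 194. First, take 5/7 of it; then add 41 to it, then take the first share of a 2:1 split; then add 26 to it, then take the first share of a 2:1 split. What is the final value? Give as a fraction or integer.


Start with 194.
Step 1: Take 5/7: 194 * 5/7 = 970/7
Step 2: Add 41: 970/7+41=1257/7; split 2:1 first = 1257/7*2/3 = 838/7
Step 3: Add 26: 838/7+26=1020/7; split 2:1 first = 1020/7*2/3 = 680/7
Final result = 680/7

680/7


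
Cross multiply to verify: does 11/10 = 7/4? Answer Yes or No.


Cross multiply to check 11/10 = 7/4
Left cross product: 11 * 4 = 44
Right cross product: 10 * 7 = 70
44 != 70
Not equal, so proportions differ => No

No


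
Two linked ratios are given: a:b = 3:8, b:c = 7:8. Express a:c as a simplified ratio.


Given a:b = 3:8 and b:c = 7:8
Make b consistent. Multiply first ratio by 7: a:b = 21:56
Multiply second ratio by 8: b:c = 56:64
Now b = 56 in both, so a:b:c = 21:56:64
Therefore a:c = 21:64
Simplify by GCD: a:c = 21:64

21:64


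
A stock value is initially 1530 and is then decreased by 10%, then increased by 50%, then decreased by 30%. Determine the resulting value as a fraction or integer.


Start: 1530
Step 1: decrease by 10% => multiply by 90/100
  1530 * 90/100 = 1377
Step 2: increase by 50% => multiply by 150/100
  1377 * 150/100 = 4131/2
Step 3: decrease by 30% => multiply by 70/100
  4131/2 * 70/100 = 28917/20
Final value = 28917/20

28917/20


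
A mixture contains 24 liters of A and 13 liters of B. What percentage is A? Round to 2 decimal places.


Volume of A = 24 L
Volume of B = 13 L
Total volume = 24 + 13 = 37 L
Percentage of A = (24/37) * 100
= 64.86%

64.86


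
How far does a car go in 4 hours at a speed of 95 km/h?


Using distance = speed * time
Speed = 95 km/h
Time = 4 hours
Distance = 95 * 4
= 380 km

380


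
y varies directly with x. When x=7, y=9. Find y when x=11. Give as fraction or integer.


Direct proportion: y = kx
Find k: k = 9/7 = 9/7
Compute y at x=11: y = 9/7 * 11
y = 99/7

99/7


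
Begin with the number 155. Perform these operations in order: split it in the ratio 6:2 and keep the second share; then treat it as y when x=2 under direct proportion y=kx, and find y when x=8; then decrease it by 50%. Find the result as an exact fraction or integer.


Start with 155.
Step 1: Split 6:2, second share = 155 * 2/8 = 155/4
Step 2: Direct prop: k = (155/4)/2; new y = k*8 = 155/4*8/2 = 155
Step 3: Decrease by 50%: 155 * 50/100 = 155/2
Final result = 155/2

155/2


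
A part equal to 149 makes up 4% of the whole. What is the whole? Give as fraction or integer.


Given: 149 is 4% of the whole
Set up: 149 = 4/100 * whole
whole = 149 * 100 / 4
whole = 14900 / 4
whole = 3725

3725


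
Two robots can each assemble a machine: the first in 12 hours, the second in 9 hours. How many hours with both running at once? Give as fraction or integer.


Rate of A = 1/12 job per hour
Rate of B = 1/9 job per hour
Combined rate = 1/12 + 1/9
Find common denominator: (9 + 12)/(12*9) = 21/108
Combined rate = 7/36 job per hour
Time together = 1 / (7/36) = 36/7 hours

36/7


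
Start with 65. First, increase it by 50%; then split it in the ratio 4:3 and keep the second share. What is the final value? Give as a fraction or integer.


Start with 65.
Step 1: Increase by 50%: 65 * 150/100 = 195/2
Step 2: Split 4:3, second share = 195/2 * 3/7 = 585/14
Final result = 585/14

585/14


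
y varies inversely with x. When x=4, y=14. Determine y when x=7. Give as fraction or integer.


Inverse proportion: y = k/x
Find k: k = 4 * 14 = 56
Compute y at x=7: y = 56/7
y = 8

8


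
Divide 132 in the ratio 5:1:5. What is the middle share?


Ratio = 5:1:5
Total parts = 5 + 1 + 5 = 11
Value per part = 132 / 11 = 12
First share = 5 * 12 = 60
Middle share = 1 * 12 = 12
Third share = 5 * 12 = 60

12


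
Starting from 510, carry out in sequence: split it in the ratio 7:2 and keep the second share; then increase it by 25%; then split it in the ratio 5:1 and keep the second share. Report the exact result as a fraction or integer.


Start with 510.
Step 1: Split 7:2, second share = 510 * 2/9 = 340/3
Step 2: Increase by 25%: 340/3 * 125/100 = 425/3
Step 3: Split 5:1, second share = 425/3 * 1/6 = 425/18
Final result = 425/18

425/18


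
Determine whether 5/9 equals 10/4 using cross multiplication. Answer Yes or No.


Cross multiply to check 5/9 = 10/4
Left cross product: 5 * 4 = 20
Right cross product: 9 * 10 = 90
20 != 90
Not equal, so proportions differ => No

No


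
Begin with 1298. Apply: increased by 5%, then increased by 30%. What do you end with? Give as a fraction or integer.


Start: 1298
Step 1: increase by 5% => multiply by 105/100
  1298 * 105/100 = 13629/10
Step 2: increase by 30% => multiply by 130/100
  13629/10 * 130/100 = 177177/100
Final value = 177177/100

177177/100


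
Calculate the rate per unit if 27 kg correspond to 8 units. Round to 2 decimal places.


Total kg = 27
Number of units = 8
Unit rate = 27 / 8
= 3.38 kg per unit

3.38


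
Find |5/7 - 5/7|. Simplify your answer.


Simplify: 5/7 = 5/7 and 5/7 = 5/7
Find common denominator: LCD = 7
Convert: 5/7 and 5/7
Difference = |5 - 5|/7 = 0/7
Simplified = 0

0


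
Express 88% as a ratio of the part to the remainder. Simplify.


Part = 88%, Remainder = 12%
Ratio = 88:12
GCD(88, 12) = 4
Simplify: 22:3 = 22:3

22:3


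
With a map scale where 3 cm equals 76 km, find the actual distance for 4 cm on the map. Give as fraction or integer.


Map scale: 3 cm = 76 km
Measured distance on map = 4 cm
Set up proportion: 4 * 76 / 3
= 304 / 3
= 304/3 km

304/3


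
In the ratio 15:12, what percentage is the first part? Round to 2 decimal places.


Total parts = 15 + 12 = 27
First part fraction = 15/27
Percentage = (15/27) * 100
= 0.555556 * 100
= 55.56%

55.56


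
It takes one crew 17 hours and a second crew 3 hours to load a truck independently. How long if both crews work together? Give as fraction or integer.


Rate of A = 1/17 job per hour
Rate of B = 1/3 job per hour
Combined rate = 1/17 + 1/3
Find common denominator: (3 + 17)/(17*3) = 20/51
Combined rate = 20/51 job per hour
Time together = 1 / (20/51) = 51/20 hours

51/20


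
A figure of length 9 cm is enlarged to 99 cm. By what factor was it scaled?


Original length = 9 cm
Scaled length = 99 cm
Scale factor = 99 / 9
= 11

11


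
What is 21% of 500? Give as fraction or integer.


Compute 21% of 500
Convert percentage: 21% = 21/100
Multiply: 500 * 21/100
= 10500/100
= 105

105


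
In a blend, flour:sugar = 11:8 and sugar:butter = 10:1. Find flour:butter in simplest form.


Given a:b = 11:8 and b:c = 10:1
Make b consistent. Multiply first ratio by 10: a:b = 110:80
Multiply second ratio by 8: b:c = 80:8
Now b = 80 in both, so a:b:c = 110:80:8
Therefore a:c = 110:8
Simplify by GCD: a:c = 55:4

55:4


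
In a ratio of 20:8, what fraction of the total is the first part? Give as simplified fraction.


Total parts = 20 + 8 = 28
First part fraction = 20/28
Simplify: 20/28 = 5/7

5/7


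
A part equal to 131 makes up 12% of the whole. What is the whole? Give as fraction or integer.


Given: 131 is 12% of the whole
Set up: 131 = 12/100 * whole
whole = 131 * 100 / 12
whole = 13100 / 12
whole = 3275/3

3275/3


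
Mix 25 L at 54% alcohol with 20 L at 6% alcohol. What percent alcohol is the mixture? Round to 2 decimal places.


Solute in mixture 1 = 54% of 25 L = 25*54/100 = 27/2 L
Solute in mixture 2 = 6% of 20 L = 20*6/100 = 6/5 L
Total solute = 27/2 + 6/5 = 147/10 L
Total volume = 25 + 20 = 45 L
Final concentration = 147/10/45 * 100 = 32.67%

32.67


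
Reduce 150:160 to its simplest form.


Find GCD(150, 160)
GCD = 10
Divide both by 10: 150/10 = 15, 160/10 = 16
Simplified ratio = 15:16

15:16


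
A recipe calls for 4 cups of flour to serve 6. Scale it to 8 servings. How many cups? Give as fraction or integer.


Original: 4 cups for 6 servings
Target servings = 8
Scaling factor = 8/6
New amount = 4 * 8/6
= 32/6
= 16/3 cups

16/3


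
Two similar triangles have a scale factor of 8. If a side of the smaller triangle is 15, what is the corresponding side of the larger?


Similar triangles have proportional sides
Scale factor = 8
Smaller side = 15
Corresponding larger side = 15 * 8
= 120

120


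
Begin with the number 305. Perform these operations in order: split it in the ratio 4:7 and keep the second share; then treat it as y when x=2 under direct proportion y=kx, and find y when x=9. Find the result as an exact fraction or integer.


Start with 305.
Step 1: Split 4:7, second share = 305 * 7/11 = 2135/11
Step 2: Direct prop: k = (2135/11)/2; new y = k*9 = 2135/11*9/2 = 19215/22
Final result = 19215/22

19215/22


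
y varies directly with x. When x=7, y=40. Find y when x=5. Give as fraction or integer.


Direct proportion: y = kx
Find k: k = 40/7 = 40/7
Compute y at x=5: y = 40/7 * 5
y = 200/7

200/7


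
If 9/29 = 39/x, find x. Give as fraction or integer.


Setting up: 9/29 = 39/x
Cross multiply: 9 * x = 29 * 39
9x = 1131
x = 1131/9
x = 377/3

377/3


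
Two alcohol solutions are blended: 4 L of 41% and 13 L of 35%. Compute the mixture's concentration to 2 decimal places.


Solute in mixture 1 = 41% of 4 L = 4*41/100 = 41/25 L
Solute in mixture 2 = 35% of 13 L = 13*35/100 = 91/20 L
Total solute = 41/25 + 91/20 = 619/100 L
Total volume = 4 + 13 = 17 L
Final concentration = 619/100/17 * 100 = 36.41%

36.41


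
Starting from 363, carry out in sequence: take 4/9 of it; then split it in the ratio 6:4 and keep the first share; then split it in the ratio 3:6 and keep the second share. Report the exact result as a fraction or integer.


Start with 363.
Step 1: Take 4/9: 363 * 4/9 = 484/3
Step 2: Split 6:4, first share = 484/3 * 6/10 = 484/5
Step 3: Split 3:6, second share = 484/5 * 6/9 = 968/15
Final result = 968/15

968/15


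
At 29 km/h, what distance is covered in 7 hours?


Using distance = speed * time
Speed = 29 km/h
Time = 7 hours
Distance = 29 * 7
= 203 km

203


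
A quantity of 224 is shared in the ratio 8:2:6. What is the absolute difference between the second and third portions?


Total parts = 8 + 2 + 6 = 16
Value per part = 224 / 16 = 14
Shares: 8*14=112, 2*14=28, 6*14=84
Second share = 28, third share = 84
Difference = |28 - 84| = 56

56


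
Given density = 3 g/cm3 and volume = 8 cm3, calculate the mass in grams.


Using mass = density * volume
Density = 3 g/cm3
Volume = 8 cm3
Mass = 3 * 8
= 24 g

24


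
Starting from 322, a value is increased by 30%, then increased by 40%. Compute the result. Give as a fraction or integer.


Start: 322
Step 1: increase by 30% => multiply by 130/100
  322 * 130/100 = 2093/5
Step 2: increase by 40% => multiply by 140/100
  2093/5 * 140/100 = 14651/25
Final value = 14651/25

14651/25


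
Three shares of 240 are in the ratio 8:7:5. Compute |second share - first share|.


Total parts = 8 + 7 + 5 = 20
Value per part = 240 / 20 = 12
Shares: 8*12=96, 7*12=84, 5*12=60
Second share = 84, first share = 96
Difference = |84 - 96| = 12

12


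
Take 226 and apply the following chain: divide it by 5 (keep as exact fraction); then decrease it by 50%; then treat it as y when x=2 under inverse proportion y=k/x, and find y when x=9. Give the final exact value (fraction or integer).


Start with 226.
Step 1: Divide by 5: 226 / 5 = 226/5
Step 2: Decrease by 50%: 226/5 * 50/100 = 113/5
Step 3: Inverse prop: k = (113/5)*2; new y = k/9 = 113/5*2/9 = 226/45
Final result = 226/45

226/45


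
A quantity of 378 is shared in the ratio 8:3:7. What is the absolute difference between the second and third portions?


Total parts = 8 + 3 + 7 = 18
Value per part = 378 / 18 = 21
Shares: 8*21=168, 3*21=63, 7*21=147
Second share = 63, third share = 147
Difference = |63 - 147| = 84

84


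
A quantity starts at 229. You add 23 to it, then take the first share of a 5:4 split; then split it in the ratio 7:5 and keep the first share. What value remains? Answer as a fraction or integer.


Start with 229.
Step 1: Add 23: 229+23=252; split 5:4 first = 252*5/9 = 140
Step 2: Split 7:5, first share = 140 * 7/12 = 245/3
Final result = 245/3

245/3


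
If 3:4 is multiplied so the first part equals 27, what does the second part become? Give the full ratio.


Original ratio: 3:4
First term target: 27
Scale factor = 27 / 3 = 9
Multiply second term: 4 * 9 = 36
Equivalent ratio = 27:36

27:36


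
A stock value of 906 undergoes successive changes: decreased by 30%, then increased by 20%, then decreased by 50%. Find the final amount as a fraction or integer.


Start: 906
Step 1: decrease by 30% => multiply by 70/100
  906 * 70/100 = 3171/5
Step 2: increase by 20% => multiply by 120/100
  3171/5 * 120/100 = 19026/25
Step 3: decrease by 50% => multiply by 50/100
  19026/25 * 50/100 = 9513/25
Final value = 9513/25

9513/25


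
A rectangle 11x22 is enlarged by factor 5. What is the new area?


Original dimensions: 11 x 22
Enlargement factor = 5
New width = 11 * 5 = 55
New height = 22 * 5 = 110
New area = 55 * 110 = 6050

6050


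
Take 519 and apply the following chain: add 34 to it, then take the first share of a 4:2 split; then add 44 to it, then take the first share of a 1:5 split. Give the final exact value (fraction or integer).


Start with 519.
Step 1: Add 34: 519+34=553; split 4:2 first = 553*4/6 = 1106/3
Step 2: Add 44: 1106/3+44=1238/3; split 1:5 first = 1238/3*1/6 = 619/9
Final result = 619/9

619/9


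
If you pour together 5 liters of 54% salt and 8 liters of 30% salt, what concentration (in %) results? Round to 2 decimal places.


Solute in mixture 1 = 54% of 5 L = 5*54/100 = 27/10 L
Solute in mixture 2 = 30% of 8 L = 8*30/100 = 12/5 L
Total solute = 27/10 + 12/5 = 51/10 L
Total volume = 5 + 8 = 13 L
Final concentration = 51/10/13 * 100 = 39.23%

39.23


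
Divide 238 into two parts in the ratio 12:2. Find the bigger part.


Total parts = 12 + 2 = 14
Value per part = 238 / 14 = 17
First share = 12 * 17 = 204
Second share = 2 * 17 = 34
Larger share = 204

204


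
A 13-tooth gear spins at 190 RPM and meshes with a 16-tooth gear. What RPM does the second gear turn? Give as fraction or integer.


Gear ratio: teeth_A * RPM_A = teeth_B * RPM_B
13 * 190 = 16 * RPM_B
2470 = 16 * RPM_B
RPM_B = 2470 / 16
RPM_B = 1235/8

1235/8


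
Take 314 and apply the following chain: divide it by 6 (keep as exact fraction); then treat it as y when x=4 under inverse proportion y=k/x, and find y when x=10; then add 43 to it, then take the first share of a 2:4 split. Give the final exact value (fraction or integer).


Start with 314.
Step 1: Divide by 6: 314 / 6 = 157/3
Step 2: Inverse prop: k = (157/3)*4; new y = k/10 = 157/3*4/10 = 314/15
Step 3: Add 43: 314/15+43=959/15; split 2:4 first = 959/15*2/6 = 959/45
Final result = 959/45

959/45


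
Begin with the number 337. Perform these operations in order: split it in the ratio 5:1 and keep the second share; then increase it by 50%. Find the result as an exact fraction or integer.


Start with 337.
Step 1: Split 5:1, second share = 337 * 1/6 = 337/6
Step 2: Increase by 50%: 337/6 * 150/100 = 337/4
Final result = 337/4

337/4


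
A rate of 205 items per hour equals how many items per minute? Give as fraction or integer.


Converting from per hour to per minute
Rate = 205 items per hour
Divide by 60: 205/60
= 41/12 items per minute

41/12


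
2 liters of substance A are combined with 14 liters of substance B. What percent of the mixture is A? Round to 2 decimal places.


Volume of A = 2 L
Volume of B = 14 L
Total volume = 2 + 14 = 16 L
Percentage of A = (2/16) * 100
= 12.50%

12.50


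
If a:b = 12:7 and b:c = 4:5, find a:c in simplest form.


Given a:b = 12:7 and b:c = 4:5
Make b consistent. Multiply first ratio by 4: a:b = 48:28
Multiply second ratio by 7: b:c = 28:35
Now b = 28 in both, so a:b:c = 48:28:35
Therefore a:c = 48:35
Simplify by GCD: a:c = 48:35

48:35


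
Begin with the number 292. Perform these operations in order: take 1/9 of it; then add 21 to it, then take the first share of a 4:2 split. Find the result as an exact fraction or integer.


Start with 292.
Step 1: Take 1/9: 292 * 1/9 = 292/9
Step 2: Add 21: 292/9+21=481/9; split 4:2 first = 481/9*4/6 = 962/27
Final result = 962/27

962/27


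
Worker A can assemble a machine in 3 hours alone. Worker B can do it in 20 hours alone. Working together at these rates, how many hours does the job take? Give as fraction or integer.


Rate of A = 1/3 job per hour
Rate of B = 1/20 job per hour
Combined rate = 1/3 + 1/20
Find common denominator: (20 + 3)/(3*20) = 23/60
Combined rate = 23/60 job per hour
Time together = 1 / (23/60) = 60/23 hours

60/23


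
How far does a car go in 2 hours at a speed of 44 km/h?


Using distance = speed * time
Speed = 44 km/h
Time = 2 hours
Distance = 44 * 2
= 88 km

88


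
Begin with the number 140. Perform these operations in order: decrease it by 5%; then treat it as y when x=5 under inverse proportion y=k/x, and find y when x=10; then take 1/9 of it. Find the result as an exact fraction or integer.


Start with 140.
Step 1: Decrease by 5%: 140 * 95/100 = 133
Step 2: Inverse prop: k = (133)*5; new y = k/10 = 133*5/10 = 133/2
Step 3: Take 1/9: 133/2 * 1/9 = 133/18
Final result = 133/18

133/18


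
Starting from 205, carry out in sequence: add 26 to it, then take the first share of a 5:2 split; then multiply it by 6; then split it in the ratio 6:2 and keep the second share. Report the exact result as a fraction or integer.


Start with 205.
Step 1: Add 26: 205+26=231; split 5:2 first = 231*5/7 = 165
Step 2: Multiply by 6: 165 * 6 = 990
Step 3: Split 6:2, second share = 990 * 2/8 = 495/2
Final result = 495/2

495/2


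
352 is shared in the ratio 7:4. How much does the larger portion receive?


Total parts = 7 + 4 = 11
Value per part = 352 / 11 = 32
First share = 7 * 32 = 224
Second share = 4 * 32 = 128
Larger share = 224

224


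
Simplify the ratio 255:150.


Find GCD(255, 150)
GCD = 15
Divide both by 15: 255/15 = 17, 150/15 = 10
Simplified ratio = 17:10

17:10


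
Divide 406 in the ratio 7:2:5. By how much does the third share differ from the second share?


Total parts = 7 + 2 + 5 = 14
Value per part = 406 / 14 = 29
Shares: 7*29=203, 2*29=58, 5*29=145
Third share = 145, second share = 58
Difference = |145 - 58| = 87

87


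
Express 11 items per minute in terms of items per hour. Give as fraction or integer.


Converting from per minute to per hour
Rate = 11 items per minute
Multiply by 60: 11 * 60
= 660 items per hour

660


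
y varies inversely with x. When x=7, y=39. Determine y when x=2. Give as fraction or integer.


Inverse proportion: y = k/x
Find k: k = 7 * 39 = 273
Compute y at x=2: y = 273/2
y = 273/2

273/2


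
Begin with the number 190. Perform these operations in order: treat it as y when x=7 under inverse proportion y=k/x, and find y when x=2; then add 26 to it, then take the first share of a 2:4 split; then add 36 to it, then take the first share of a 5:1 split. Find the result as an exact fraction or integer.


Start with 190.
Step 1: Inverse prop: k = (190)*7; new y = k/2 = 190*7/2 = 665
Step 2: Add 26: 665+26=691; split 2:4 first = 691*2/6 = 691/3
Step 3: Add 36: 691/3+36=799/3; split 5:1 first = 799/3*5/6 = 3995/18
Final result = 3995/18

3995/18


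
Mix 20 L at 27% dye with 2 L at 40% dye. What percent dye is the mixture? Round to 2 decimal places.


Solute in mixture 1 = 27% of 20 L = 20*27/100 = 27/5 L
Solute in mixture 2 = 40% of 2 L = 2*40/100 = 4/5 L
Total solute = 27/5 + 4/5 = 31/5 L
Total volume = 20 + 2 = 22 L
Final concentration = 31/5/22 * 100 = 28.18%

28.18


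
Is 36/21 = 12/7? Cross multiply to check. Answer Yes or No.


Cross multiply to check 36/21 = 12/7
Left cross product: 36 * 7 = 252
Right cross product: 21 * 12 = 252
252 = 252
Equal, so proportions match => Yes

Yes


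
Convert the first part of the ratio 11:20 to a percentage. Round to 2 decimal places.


Total parts = 11 + 20 = 31
First part fraction = 11/31
Percentage = (11/31) * 100
= 0.354839 * 100
= 35.48%

35.48


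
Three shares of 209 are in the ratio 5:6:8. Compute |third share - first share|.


Total parts = 5 + 6 + 8 = 19
Value per part = 209 / 19 = 11
Shares: 5*11=55, 6*11=66, 8*11=88
Third share = 88, first share = 55
Difference = |88 - 55| = 33

33


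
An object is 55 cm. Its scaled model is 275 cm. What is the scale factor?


Original length = 55 cm
Scaled length = 275 cm
Scale factor = 275 / 55
= 5

5


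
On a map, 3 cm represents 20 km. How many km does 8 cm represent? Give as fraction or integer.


Map scale: 3 cm = 20 km
Measured distance on map = 8 cm
Set up proportion: 8 * 20 / 3
= 160 / 3
= 160/3 km

160/3


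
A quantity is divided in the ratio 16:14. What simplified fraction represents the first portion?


Total parts = 16 + 14 = 30
First part fraction = 16/30
Simplify: 16/30 = 8/15

8/15


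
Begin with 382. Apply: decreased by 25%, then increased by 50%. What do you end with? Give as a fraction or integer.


Start: 382
Step 1: decrease by 25% => multiply by 75/100
  382 * 75/100 = 573/2
Step 2: increase by 50% => multiply by 150/100
  573/2 * 150/100 = 1719/4
Final value = 1719/4

1719/4


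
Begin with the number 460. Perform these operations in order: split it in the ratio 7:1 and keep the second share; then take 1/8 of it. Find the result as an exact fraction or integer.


Start with 460.
Step 1: Split 7:1, second share = 460 * 1/8 = 115/2
Step 2: Take 1/8: 115/2 * 1/8 = 115/16
Final result = 115/16

115/16


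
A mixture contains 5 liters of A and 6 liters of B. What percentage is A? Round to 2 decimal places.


Volume of A = 5 L
Volume of B = 6 L
Total volume = 5 + 6 = 11 L
Percentage of A = (5/11) * 100
= 45.45%

45.45


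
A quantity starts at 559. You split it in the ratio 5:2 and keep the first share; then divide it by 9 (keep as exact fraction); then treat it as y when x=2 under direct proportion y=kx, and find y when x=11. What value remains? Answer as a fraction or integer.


Start with 559.
Step 1: Split 5:2, first share = 559 * 5/7 = 2795/7
Step 2: Divide by 9: 2795/7 / 9 = 2795/63
Step 3: Direct prop: k = (2795/63)/2; new y = k*11 = 2795/63*11/2 = 30745/126
Final result = 30745/126

30745/126


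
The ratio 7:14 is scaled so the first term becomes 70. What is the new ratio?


Original ratio: 7:14
First term target: 70
Scale factor = 70 / 7 = 10
Multiply second term: 14 * 10 = 140
Equivalent ratio = 70:140

70:140


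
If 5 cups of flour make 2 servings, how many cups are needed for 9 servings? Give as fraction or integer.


Original: 5 cups for 2 servings
Target servings = 9
Scaling factor = 9/2
New amount = 5 * 9/2
= 45/2
= 45/2 cups

45/2


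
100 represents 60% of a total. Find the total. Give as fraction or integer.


Given: 100 is 60% of the whole
Set up: 100 = 60/100 * whole
whole = 100 * 100 / 60
whole = 10000 / 60
whole = 500/3

500/3


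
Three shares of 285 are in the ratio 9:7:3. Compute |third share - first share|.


Total parts = 9 + 7 + 3 = 19
Value per part = 285 / 19 = 15
Shares: 9*15=135, 7*15=105, 3*15=45
Third share = 45, first share = 135
Difference = |45 - 135| = 90

90


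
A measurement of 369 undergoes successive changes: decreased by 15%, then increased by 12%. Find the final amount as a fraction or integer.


Start: 369
Step 1: decrease by 15% => multiply by 85/100
  369 * 85/100 = 6273/20
Step 2: increase by 12% => multiply by 112/100
  6273/20 * 112/100 = 43911/125
Final value = 43911/125

43911/125


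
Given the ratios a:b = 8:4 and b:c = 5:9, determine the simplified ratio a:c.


Given a:b = 8:4 and b:c = 5:9
Make b consistent. Multiply first ratio by 5: a:b = 40:20
Multiply second ratio by 4: b:c = 20:36
Now b = 20 in both, so a:b:c = 40:20:36
Therefore a:c = 40:36
Simplify by GCD: a:c = 10:9

10:9


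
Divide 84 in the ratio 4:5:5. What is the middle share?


Ratio = 4:5:5
Total parts = 4 + 5 + 5 = 14
Value per part = 84 / 14 = 6
First share = 4 * 6 = 24
Middle share = 5 * 6 = 30
Third share = 5 * 6 = 30

30


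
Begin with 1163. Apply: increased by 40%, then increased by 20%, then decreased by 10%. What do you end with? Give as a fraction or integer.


Start: 1163
Step 1: increase by 40% => multiply by 140/100
  1163 * 140/100 = 8141/5
Step 2: increase by 20% => multiply by 120/100
  8141/5 * 120/100 = 48846/25
Step 3: decrease by 10% => multiply by 90/100
  48846/25 * 90/100 = 219807/125
Final value = 219807/125

219807/125


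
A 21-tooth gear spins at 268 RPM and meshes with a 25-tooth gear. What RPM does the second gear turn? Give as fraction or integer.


Gear ratio: teeth_A * RPM_A = teeth_B * RPM_B
21 * 268 = 25 * RPM_B
5628 = 25 * RPM_B
RPM_B = 5628 / 25
RPM_B = 5628/25

5628/25


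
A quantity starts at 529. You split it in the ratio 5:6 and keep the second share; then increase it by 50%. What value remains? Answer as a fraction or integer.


Start with 529.
Step 1: Split 5:6, second share = 529 * 6/11 = 3174/11
Step 2: Increase by 50%: 3174/11 * 150/100 = 4761/11
Final result = 4761/11

4761/11


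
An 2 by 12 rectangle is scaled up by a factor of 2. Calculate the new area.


Original dimensions: 2 x 12
Enlargement factor = 2
New width = 2 * 2 = 4
New height = 12 * 2 = 24
New area = 4 * 24 = 96

96


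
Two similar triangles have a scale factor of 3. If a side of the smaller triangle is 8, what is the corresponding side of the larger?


Similar triangles have proportional sides
Scale factor = 3
Smaller side = 8
Corresponding larger side = 8 * 3
= 24

24


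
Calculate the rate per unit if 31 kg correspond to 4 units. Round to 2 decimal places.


Total kg = 31
Number of units = 4
Unit rate = 31 / 4
= 7.75 kg per unit

7.75


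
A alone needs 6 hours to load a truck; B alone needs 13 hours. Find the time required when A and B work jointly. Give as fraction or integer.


Rate of A = 1/6 job per hour
Rate of B = 1/13 job per hour
Combined rate = 1/6 + 1/13
Find common denominator: (13 + 6)/(6*13) = 19/78
Combined rate = 19/78 job per hour
Time together = 1 / (19/78) = 78/19 hours

78/19


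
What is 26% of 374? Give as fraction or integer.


Compute 26% of 374
Convert percentage: 26% = 26/100
Multiply: 374 * 26/100
= 9724/100
= 2431/25

2431/25


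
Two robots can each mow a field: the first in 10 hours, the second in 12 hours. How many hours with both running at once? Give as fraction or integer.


Rate of A = 1/10 job per hour
Rate of B = 1/12 job per hour
Combined rate = 1/10 + 1/12
Find common denominator: (12 + 10)/(10*12) = 22/120
Combined rate = 11/60 job per hour
Time together = 1 / (11/60) = 60/11 hours

60/11


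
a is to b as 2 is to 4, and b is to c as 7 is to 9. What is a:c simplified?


Given a:b = 2:4 and b:c = 7:9
Make b consistent. Multiply first ratio by 7: a:b = 14:28
Multiply second ratio by 4: b:c = 28:36
Now b = 28 in both, so a:b:c = 14:28:36
Therefore a:c = 14:36
Simplify by GCD: a:c = 7:18

7:18


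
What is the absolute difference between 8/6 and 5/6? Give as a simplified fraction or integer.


Simplify: 8/6 = 4/3 and 5/6 = 5/6
Find common denominator: LCD = 6
Convert: 8/6 and 5/6
Difference = |8 - 5|/6 = 3/6
Simplified = 1/2

1/2


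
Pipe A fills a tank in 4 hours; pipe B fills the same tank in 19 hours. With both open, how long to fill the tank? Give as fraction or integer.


Rate of A = 1/4 job per hour
Rate of B = 1/19 job per hour
Combined rate = 1/4 + 1/19
Find common denominator: (19 + 4)/(4*19) = 23/76
Combined rate = 23/76 job per hour
Time together = 1 / (23/76) = 76/23 hours

76/23


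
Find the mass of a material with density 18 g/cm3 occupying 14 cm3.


Using mass = density * volume
Density = 18 g/cm3
Volume = 14 cm3
Mass = 18 * 14
= 252 g

252


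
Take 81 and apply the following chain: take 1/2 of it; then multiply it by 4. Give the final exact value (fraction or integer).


Start with 81.
Step 1: Take 1/2: 81 * 1/2 = 81/2
Step 2: Multiply by 4: 81/2 * 4 = 162
Final result = 162

162


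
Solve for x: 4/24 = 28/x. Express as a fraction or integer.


Setting up: 4/24 = 28/x
Cross multiply: 4 * x = 24 * 28
4x = 672
x = 672/4
x = 168

168


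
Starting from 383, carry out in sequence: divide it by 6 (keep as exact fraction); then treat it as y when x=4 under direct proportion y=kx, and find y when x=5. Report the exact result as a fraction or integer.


Start with 383.
Step 1: Divide by 6: 383 / 6 = 383/6
Step 2: Direct prop: k = (383/6)/4; new y = k*5 = 383/6*5/4 = 1915/24
Final result = 1915/24

1915/24
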